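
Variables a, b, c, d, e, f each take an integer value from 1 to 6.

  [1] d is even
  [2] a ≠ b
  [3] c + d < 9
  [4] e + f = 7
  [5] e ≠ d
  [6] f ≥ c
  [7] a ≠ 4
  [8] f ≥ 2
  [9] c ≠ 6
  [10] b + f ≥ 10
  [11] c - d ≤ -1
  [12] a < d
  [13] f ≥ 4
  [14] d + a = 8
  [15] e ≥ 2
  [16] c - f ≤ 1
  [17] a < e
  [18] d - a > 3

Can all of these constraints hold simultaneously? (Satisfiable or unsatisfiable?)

Satisfiable

One satisfying assignment is a = 2, b = 6, c = 2, d = 6, e = 3, f = 4.
For the less obvious constraints — constraint 3: c + d = 8; constraint 4: e + f = 7; constraint 10: b + f = 10 — and the others hold by inspection.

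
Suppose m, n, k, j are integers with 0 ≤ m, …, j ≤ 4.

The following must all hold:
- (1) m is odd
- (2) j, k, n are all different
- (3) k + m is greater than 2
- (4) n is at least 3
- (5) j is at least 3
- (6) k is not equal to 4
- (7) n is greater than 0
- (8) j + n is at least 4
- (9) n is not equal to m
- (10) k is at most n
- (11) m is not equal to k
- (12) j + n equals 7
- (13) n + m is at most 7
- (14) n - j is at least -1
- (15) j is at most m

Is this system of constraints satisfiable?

Satisfiable

Try m = 3, n = 4, k = 1, j = 3.
Check constraint 3: k + m = 4; constraint 8: j + n = 7. The remaining constraints are straightforward to verify.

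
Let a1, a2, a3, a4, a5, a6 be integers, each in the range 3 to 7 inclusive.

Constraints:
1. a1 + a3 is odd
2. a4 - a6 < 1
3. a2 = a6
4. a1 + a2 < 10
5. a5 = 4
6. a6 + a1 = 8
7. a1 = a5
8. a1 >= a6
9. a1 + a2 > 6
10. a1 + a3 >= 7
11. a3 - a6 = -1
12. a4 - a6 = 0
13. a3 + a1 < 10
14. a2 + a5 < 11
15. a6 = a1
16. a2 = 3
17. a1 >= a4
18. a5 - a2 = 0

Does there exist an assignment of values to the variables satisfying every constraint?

Constraint 16 fixes a2 = 3 and constraint 5 fixes a5 = 4. Constraints 3, 7, and 15 give a2 = a6 = a1 = a5, so a2 = a5. But 3 ≠ 4 — contradiction.

Unsatisfiable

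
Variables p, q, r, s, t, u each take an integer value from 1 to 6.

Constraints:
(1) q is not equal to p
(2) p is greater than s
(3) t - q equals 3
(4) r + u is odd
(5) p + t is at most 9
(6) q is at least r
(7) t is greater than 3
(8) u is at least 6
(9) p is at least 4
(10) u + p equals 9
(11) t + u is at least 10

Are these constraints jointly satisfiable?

From constraint 8: u ≥ 6. From constraint 9: p ≥ 4. Hence u + p ≥ 10. But constraint 10 requires u + p = 9, and 9 < 10. Contradiction.

Unsatisfiable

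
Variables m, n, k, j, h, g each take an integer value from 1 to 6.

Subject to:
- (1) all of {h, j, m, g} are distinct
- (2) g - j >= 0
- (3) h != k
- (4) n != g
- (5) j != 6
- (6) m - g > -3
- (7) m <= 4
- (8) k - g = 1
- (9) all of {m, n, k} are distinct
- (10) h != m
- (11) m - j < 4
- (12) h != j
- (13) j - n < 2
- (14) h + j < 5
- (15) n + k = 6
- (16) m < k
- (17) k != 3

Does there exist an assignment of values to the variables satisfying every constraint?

Satisfiable

Setting (m, n, k, j, h, g) = (3, 1, 5, 1, 2, 4) satisfies everything: constraint 2: g - j = 3; constraint 6: m - g = -1, and the others follow.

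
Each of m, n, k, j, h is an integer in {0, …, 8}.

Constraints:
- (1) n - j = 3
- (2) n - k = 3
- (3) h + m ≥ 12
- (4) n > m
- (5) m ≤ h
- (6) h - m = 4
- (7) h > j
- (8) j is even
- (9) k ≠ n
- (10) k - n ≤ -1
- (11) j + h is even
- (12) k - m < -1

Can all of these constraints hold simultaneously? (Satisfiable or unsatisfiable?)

Satisfiable

Take m = 4, n = 5, k = 2, j = 2, h = 8. Then constraint 1: n - j = 3; constraint 2: n - k = 3; constraint 3: h + m = 12, and every other listed constraint is also met.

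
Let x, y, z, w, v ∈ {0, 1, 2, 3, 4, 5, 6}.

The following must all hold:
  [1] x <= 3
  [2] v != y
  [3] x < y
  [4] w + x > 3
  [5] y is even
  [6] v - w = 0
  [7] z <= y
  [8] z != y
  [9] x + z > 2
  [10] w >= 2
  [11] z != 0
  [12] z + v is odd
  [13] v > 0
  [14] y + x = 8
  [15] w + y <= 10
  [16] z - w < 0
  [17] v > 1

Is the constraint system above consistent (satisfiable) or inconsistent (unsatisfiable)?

Take x = 2, y = 6, z = 1, w = 4, v = 4. Then constraint 4: w + x = 6; constraint 6: v - w = 0; constraint 9: x + z = 3, and every other listed constraint is also met.

Satisfiable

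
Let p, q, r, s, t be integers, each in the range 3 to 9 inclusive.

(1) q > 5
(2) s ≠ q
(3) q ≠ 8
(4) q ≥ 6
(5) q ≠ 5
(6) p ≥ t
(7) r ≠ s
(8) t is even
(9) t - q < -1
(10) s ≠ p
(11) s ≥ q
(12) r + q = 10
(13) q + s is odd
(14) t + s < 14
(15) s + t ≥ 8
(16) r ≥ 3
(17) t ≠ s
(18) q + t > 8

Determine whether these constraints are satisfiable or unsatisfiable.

Satisfiable

One satisfying assignment is p = 4, q = 6, r = 4, s = 7, t = 4.
For the less obvious constraints — constraint 9: t - q = -2; constraint 12: r + q = 10; constraint 14: t + s = 11 — and the others hold by inspection.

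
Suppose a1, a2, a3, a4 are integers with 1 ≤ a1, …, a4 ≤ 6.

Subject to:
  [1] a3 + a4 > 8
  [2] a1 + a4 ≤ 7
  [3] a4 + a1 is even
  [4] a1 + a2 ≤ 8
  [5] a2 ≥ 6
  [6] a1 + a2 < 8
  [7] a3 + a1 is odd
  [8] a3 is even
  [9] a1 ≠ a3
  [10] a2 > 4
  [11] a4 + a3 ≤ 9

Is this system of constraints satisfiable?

Satisfiable

Setting (a1, a2, a3, a4) = (1, 6, 4, 5) satisfies everything: constraint 1: a3 + a4 = 9; constraint 2: a1 + a4 = 6; constraint 4: a1 + a2 = 7, and the others follow.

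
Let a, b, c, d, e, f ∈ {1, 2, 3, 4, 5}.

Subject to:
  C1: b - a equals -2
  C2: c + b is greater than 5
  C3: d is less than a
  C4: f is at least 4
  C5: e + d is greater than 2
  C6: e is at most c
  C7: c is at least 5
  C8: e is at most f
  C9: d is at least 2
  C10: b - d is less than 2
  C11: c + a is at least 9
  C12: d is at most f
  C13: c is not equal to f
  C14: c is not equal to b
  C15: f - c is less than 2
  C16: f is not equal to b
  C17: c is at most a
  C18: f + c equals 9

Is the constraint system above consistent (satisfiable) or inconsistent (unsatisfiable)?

Try a = 5, b = 3, c = 5, d = 4, e = 1, f = 4.
Check constraint 1: b - a = -2; constraint 2: c + b = 8; constraint 5: e + d = 5. The remaining constraints are straightforward to verify.

Satisfiable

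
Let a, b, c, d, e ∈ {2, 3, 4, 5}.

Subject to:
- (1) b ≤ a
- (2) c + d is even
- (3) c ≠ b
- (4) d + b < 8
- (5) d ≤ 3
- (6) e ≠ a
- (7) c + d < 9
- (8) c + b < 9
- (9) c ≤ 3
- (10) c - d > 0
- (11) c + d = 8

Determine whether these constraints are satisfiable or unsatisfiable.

Unsatisfiable

From constraint 9: c ≤ 3. From constraint 5: d ≤ 3. Hence c + d ≤ 6. But constraint 11 requires c + d = 8, and 8 > 6. Contradiction.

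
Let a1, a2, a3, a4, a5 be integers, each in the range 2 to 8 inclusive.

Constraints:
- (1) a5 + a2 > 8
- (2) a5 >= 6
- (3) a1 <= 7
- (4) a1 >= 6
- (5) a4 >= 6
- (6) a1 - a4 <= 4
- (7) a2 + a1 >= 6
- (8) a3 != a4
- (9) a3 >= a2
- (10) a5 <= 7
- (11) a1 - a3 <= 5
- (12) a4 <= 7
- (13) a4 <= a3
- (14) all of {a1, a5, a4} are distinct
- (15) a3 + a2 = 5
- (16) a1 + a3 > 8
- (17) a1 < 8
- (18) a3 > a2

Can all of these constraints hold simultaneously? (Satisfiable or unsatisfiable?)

Constraints 2, 3, 4, 5, 10, and 12 confine each of a1, a5, a4 to the 2 values {6, 7}.
Constraint 14 requires all 3 of them to be distinct, but only 2 values are available — impossible by the pigeonhole principle.

Unsatisfiable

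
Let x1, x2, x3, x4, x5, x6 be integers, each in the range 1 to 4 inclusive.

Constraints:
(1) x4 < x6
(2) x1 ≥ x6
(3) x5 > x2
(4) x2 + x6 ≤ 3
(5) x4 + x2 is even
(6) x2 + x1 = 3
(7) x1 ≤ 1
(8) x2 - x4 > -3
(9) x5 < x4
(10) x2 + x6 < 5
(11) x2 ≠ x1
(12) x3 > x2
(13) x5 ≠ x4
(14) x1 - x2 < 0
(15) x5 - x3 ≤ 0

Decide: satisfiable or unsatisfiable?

Constraints 1, 2, 3, 9, and 14 give x6 ≤ x1, x1 < x2, x2 < x5, x5 < x4, x4 < x6. Chaining: x6 ≤ x1 < x2 < x5 < x4 < x6, which forces x6 < x6 — impossible.

Unsatisfiable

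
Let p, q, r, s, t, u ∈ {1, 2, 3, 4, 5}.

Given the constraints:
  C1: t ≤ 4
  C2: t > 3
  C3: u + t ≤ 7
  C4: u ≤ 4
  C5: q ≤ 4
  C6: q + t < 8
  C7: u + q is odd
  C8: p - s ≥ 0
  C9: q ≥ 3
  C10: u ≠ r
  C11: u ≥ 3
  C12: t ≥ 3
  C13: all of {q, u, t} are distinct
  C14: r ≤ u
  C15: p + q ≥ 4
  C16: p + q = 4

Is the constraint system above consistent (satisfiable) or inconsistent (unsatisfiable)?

Unsatisfiable

Constraints 1, 4, 5, 9, 11, and 12 confine each of q, u, t to the 2 values {3, 4}.
Constraint 13 requires all 3 of them to be distinct, but only 2 values are available — impossible by the pigeonhole principle.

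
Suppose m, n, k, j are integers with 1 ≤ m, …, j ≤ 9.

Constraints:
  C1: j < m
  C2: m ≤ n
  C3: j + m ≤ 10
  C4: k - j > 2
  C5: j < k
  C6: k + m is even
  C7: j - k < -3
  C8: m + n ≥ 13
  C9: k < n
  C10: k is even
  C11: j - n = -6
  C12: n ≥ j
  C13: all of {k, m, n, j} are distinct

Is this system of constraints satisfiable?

Satisfiable

Try m = 4, n = 9, k = 8, j = 3.
Check constraint 3: j + m = 7; constraint 4: k - j = 5. The remaining constraints are straightforward to verify.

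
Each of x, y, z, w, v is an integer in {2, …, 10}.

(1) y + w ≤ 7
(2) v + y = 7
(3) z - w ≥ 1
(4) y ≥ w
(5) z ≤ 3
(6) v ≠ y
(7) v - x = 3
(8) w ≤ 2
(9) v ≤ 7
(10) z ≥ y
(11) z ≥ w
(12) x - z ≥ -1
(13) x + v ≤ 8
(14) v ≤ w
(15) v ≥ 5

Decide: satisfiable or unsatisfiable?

From constraints 8 and 14: v ≤ w ≤ 2. From constraints 5 and 10: y ≤ z ≤ 3. Hence v + y ≤ 5. But constraint 2 requires v + y = 7, and 7 > 5. Contradiction.

Unsatisfiable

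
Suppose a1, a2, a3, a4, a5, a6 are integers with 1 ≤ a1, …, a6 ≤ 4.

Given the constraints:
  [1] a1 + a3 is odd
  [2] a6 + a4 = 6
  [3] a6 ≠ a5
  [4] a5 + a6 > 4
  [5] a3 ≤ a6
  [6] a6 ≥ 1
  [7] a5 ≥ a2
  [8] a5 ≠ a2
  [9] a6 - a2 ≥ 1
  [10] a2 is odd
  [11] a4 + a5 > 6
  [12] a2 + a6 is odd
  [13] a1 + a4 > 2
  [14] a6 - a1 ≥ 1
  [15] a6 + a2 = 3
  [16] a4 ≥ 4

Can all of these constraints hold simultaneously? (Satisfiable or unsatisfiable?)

Satisfiable

One satisfying assignment is a1 = 1, a2 = 1, a3 = 2, a4 = 4, a5 = 3, a6 = 2.
For the less obvious constraints — constraint 2: a6 + a4 = 6; constraint 4: a5 + a6 = 5 — and the others hold by inspection.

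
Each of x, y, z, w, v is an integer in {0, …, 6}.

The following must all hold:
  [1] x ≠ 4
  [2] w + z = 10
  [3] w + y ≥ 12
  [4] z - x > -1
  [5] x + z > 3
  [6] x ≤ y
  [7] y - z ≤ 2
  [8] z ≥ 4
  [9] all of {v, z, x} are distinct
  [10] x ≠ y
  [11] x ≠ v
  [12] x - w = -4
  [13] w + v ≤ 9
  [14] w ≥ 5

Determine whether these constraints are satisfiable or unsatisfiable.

Satisfiable

Setting (x, y, z, w, v) = (2, 6, 4, 6, 0) satisfies everything: constraint 2: w + z = 10; constraint 3: w + y = 12; constraint 4: z - x = 2, and the others follow.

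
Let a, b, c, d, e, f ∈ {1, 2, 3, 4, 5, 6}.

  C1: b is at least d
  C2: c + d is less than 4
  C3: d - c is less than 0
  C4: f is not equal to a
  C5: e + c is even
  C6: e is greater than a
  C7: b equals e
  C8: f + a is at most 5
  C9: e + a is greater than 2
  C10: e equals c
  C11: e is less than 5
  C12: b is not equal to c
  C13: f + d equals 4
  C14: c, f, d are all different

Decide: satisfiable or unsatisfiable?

Unsatisfiable

From constraints 7 and 10, b = e = c, so b = c. But constraint 12 says b ≠ c. Contradiction.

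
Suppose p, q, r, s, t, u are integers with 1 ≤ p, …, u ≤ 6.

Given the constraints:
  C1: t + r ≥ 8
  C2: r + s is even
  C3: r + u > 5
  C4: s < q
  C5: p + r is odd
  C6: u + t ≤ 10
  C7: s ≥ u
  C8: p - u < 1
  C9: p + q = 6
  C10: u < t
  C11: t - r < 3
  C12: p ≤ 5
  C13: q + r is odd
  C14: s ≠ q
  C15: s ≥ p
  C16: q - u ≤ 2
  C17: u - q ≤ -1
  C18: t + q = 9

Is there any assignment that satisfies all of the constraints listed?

Satisfiable

Take p = 1, q = 5, r = 4, s = 4, t = 4, u = 3. Then constraint 1: t + r = 8; constraint 3: r + u = 7, and every other listed constraint is also met.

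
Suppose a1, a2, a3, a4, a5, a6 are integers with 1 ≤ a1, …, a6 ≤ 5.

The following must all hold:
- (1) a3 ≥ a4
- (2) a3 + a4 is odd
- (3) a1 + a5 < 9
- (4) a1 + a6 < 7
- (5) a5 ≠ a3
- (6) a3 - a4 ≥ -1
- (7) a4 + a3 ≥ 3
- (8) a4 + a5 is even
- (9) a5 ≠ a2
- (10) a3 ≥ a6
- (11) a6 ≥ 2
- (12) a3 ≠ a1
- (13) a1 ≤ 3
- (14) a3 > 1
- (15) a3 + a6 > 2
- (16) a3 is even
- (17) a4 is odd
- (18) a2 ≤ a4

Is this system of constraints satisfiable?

Satisfiable

The assignment a1 = 3, a2 = 1, a3 = 2, a4 = 1, a5 = 3, a6 = 2 works:
  constraint 3 holds since a1 + a5 = 6.
  constraint 4 holds since a1 + a6 = 5.
The rest check out directly.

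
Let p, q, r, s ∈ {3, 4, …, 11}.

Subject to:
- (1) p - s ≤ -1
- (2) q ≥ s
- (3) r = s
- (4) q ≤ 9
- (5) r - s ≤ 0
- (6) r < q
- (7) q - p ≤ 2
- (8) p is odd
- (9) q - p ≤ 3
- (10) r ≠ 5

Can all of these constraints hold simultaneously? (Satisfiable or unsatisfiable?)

Satisfiable

Take p = 3, q = 5, r = 4, s = 4. Then constraint 1: p - s = -1; constraint 5: r - s = 0; constraint 7: q - p = 2, and every other listed constraint is also met.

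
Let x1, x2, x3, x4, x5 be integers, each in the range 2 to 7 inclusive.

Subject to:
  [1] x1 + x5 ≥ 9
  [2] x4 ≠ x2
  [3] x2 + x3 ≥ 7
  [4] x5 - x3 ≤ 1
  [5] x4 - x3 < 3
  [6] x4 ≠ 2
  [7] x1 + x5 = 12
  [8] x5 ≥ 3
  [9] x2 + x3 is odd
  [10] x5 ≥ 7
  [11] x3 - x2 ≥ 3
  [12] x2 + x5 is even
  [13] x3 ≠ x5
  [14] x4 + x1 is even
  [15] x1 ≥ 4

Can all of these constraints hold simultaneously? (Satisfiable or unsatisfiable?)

Satisfiable

Try x1 = 5, x2 = 3, x3 = 6, x4 = 7, x5 = 7.
Check constraint 1: x1 + x5 = 12; constraint 3: x2 + x3 = 9. The remaining constraints are straightforward to verify.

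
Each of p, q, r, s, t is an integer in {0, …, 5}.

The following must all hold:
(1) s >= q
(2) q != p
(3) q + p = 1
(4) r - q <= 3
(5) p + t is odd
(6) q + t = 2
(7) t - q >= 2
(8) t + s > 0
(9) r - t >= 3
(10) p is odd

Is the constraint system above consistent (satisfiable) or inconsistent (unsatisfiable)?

Constraints 4, 7, and 9 give r − t ≥ 3, t − q ≥ 2, q − r ≥ -3.
Adding all 3 inequalities: the left sides telescope to 0, and the right sides sum to 3 + 2 + (-3) = 2. So 0 ≥ 2, which is false.

Unsatisfiable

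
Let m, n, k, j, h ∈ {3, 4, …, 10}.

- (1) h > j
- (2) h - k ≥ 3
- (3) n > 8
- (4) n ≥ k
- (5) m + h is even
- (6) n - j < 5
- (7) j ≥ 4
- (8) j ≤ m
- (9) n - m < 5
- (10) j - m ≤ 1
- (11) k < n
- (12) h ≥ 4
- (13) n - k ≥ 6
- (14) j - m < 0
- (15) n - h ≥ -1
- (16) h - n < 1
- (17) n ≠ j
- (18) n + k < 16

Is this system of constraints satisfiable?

Satisfiable

One satisfying assignment is m = 8, n = 10, k = 3, j = 7, h = 8.
For the less obvious constraints — constraint 2: h - k = 5; constraint 6: n - j = 3; constraint 9: n - m = 2 — and the others hold by inspection.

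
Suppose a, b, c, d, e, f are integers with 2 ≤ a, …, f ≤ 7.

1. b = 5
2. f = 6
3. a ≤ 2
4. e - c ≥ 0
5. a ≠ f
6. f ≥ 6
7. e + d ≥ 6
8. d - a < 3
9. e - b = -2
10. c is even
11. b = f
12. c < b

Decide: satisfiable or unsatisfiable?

Unsatisfiable

Constraint 1 fixes b = 5 and constraint 2 fixes f = 6, but constraint 11 requires b = f. Since 5 ≠ 6, contradiction.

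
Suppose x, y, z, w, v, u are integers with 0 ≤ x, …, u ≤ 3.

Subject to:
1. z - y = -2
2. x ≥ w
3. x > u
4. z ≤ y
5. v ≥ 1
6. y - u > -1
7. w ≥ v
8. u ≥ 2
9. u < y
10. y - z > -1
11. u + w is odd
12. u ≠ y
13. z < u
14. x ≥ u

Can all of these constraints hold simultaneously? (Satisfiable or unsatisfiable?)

Take x = 3, y = 3, z = 1, w = 3, v = 2, u = 2. Then constraint 1: z - y = -2; constraint 6: y - u = 1, and every other listed constraint is also met.

Satisfiable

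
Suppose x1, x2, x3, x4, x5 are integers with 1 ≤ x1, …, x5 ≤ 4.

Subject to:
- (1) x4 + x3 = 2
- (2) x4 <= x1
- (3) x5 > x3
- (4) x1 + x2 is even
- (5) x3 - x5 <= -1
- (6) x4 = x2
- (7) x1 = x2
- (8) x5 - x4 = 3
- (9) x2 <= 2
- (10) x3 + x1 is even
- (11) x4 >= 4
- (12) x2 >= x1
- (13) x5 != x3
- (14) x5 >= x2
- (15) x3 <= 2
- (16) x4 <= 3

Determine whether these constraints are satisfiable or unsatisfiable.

Unsatisfiable

From constraints 2 and 11: x1 ≥ x4 and x4 ≥ 4, so x1 ≥ 4. From constraints 9 and 12: x1 ≤ x2 and x2 ≤ 2, so x1 ≤ 2. But 2 < 4, so no value of x1 works.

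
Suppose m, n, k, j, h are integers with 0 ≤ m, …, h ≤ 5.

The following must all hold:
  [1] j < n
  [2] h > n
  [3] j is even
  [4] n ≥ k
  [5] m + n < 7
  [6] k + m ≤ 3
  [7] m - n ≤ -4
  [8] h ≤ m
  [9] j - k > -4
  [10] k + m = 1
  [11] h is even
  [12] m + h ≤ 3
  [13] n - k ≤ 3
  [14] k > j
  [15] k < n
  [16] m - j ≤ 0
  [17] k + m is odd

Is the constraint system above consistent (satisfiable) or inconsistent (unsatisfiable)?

Unsatisfiable

Constraints 2, 8, 14, 15, and 16 give n < h, h ≤ m, m ≤ j, j < k, k < n. Chaining: n < h ≤ m ≤ j < k < n, which forces n < n — impossible.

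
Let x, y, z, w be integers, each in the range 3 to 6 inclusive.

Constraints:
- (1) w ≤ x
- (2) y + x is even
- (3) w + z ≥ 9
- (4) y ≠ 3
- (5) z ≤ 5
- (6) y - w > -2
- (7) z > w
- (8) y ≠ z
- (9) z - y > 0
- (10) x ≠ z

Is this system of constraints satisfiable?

Satisfiable

The assignment x = 4, y = 4, z = 5, w = 4 works:
  constraint 3 holds since w + z = 9.
  constraint 6 holds since y - w = 0.
  constraint 9 holds since z - y = 1.
The rest check out directly.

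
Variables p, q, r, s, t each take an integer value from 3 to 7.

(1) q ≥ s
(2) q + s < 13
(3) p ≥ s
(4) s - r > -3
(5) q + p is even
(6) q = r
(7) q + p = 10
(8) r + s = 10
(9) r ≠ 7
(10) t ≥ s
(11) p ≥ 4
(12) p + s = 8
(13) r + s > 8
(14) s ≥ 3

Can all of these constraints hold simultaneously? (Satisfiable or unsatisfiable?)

Satisfiable

The assignment p = 4, q = 6, r = 6, s = 4, t = 4 works:
  constraint 2 holds since q + s = 10.
  constraint 4 holds since s - r = -2.
The rest check out directly.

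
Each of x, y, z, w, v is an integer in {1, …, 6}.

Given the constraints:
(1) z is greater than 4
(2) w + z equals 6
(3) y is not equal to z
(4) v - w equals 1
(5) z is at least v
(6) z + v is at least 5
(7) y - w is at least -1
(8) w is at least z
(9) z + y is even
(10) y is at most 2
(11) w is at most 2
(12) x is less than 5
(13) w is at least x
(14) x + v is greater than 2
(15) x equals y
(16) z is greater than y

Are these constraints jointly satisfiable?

From constraint 1: z ≥ 5. From constraints 8 and 11: z ≤ w and w ≤ 2, so z ≤ 2. But 2 < 5, so no value of z works.

Unsatisfiable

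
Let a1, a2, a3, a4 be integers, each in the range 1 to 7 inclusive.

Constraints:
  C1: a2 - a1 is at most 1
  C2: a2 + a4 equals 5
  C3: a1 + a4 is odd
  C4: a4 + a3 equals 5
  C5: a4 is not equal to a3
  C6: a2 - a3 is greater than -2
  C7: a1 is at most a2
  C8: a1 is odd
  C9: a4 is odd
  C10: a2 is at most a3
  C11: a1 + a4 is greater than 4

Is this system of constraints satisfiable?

Unsatisfiable

Constraint 8 makes a1 odd and constraint 9 makes a4 odd, so a1 + a4 must be even. Constraint 3 says a1 + a4 is odd — contradiction.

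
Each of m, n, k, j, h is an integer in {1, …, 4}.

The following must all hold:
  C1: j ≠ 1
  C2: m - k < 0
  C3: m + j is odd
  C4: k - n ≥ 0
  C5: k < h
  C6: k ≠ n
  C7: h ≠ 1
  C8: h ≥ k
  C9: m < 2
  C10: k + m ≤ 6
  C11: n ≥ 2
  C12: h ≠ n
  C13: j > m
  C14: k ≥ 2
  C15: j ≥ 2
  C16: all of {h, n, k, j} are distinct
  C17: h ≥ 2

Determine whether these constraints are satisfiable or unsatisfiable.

Unsatisfiable

Constraints 11, 14, 15, and 17 confine each of h, n, k, j to the 3 values {2, …, 4} (the domain already gives each ≤ 4).
Constraint 16 requires all 4 of them to be distinct, but only 3 values are available — impossible by the pigeonhole principle.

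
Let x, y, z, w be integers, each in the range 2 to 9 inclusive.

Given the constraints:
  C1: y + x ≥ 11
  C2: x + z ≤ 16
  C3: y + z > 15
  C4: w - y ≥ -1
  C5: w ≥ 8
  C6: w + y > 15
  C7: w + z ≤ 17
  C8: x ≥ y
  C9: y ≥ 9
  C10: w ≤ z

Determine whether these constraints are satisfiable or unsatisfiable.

Unsatisfiable

From constraints 8 and 9: x ≥ y ≥ 9. From constraints 5 and 10: z ≥ w ≥ 8. Hence x + z ≥ 17. But constraint 2 requires x + z ≤ 16, and 16 < 17. Contradiction.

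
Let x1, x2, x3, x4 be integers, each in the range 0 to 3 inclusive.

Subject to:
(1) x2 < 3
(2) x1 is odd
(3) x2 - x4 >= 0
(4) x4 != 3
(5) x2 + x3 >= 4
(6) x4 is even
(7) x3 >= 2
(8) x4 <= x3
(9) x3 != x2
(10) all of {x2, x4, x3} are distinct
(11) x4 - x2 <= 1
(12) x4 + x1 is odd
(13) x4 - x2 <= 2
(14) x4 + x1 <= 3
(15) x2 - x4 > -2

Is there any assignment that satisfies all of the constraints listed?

Setting (x1, x2, x3, x4) = (1, 1, 3, 0) satisfies everything: constraint 3: x2 - x4 = 1; constraint 5: x2 + x3 = 4, and the others follow.

Satisfiable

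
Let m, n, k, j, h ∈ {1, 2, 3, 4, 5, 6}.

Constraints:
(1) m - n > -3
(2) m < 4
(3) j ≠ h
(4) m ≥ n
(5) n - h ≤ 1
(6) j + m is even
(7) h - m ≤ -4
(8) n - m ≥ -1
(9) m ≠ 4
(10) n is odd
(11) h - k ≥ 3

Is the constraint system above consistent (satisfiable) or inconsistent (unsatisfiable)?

Unsatisfiable

Constraints 5, 7, and 8 give m − h ≥ 4, h − n ≥ -1, n − m ≥ -1.
Adding all 3 inequalities: the left sides telescope to 0, and the right sides sum to 4 + (-1) + (-1) = 2. So 0 ≥ 2, which is false.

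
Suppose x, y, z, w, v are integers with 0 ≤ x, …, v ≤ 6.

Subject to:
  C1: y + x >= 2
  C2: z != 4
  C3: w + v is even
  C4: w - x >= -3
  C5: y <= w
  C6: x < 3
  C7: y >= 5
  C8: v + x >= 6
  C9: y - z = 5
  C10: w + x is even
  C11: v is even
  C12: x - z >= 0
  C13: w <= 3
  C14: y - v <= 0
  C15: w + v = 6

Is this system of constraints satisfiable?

From constraint 7: y ≥ 5. From constraints 5 and 13: y ≤ w and w ≤ 3, so y ≤ 3. But 3 < 5, so no value of y works.

Unsatisfiable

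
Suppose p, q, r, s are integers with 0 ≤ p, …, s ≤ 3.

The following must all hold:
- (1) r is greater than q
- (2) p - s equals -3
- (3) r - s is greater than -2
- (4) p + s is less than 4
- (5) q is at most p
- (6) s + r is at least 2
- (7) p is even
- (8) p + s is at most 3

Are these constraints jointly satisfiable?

Satisfiable

One satisfying assignment is p = 0, q = 0, r = 2, s = 3.
For the less obvious constraints — constraint 2: p - s = -3; constraint 3: r - s = -1 — and the others hold by inspection.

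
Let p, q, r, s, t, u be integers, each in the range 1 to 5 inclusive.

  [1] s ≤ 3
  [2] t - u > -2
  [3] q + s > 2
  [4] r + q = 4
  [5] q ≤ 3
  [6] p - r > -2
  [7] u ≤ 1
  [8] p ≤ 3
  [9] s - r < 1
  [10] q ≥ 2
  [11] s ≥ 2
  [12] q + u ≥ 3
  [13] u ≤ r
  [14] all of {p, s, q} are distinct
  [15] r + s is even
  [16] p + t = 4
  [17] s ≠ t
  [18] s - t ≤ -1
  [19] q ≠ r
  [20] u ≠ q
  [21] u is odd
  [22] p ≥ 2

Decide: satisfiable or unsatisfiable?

Constraints 1, 5, 8, 10, 11, and 22 confine each of p, s, q to the 2 values {2, 3}.
Constraint 14 requires all 3 of them to be distinct, but only 2 values are available — impossible by the pigeonhole principle.

Unsatisfiable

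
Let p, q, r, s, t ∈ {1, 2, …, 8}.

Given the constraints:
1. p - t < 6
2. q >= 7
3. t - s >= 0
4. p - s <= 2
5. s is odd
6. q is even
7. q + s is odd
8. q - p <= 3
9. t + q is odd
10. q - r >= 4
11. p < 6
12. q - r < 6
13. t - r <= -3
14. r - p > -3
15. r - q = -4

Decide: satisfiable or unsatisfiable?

Unsatisfiable

Constraints 3, 4, 8, 10, and 13 give q − r ≥ 4, r − t ≥ 3, t − s ≥ 0, s − p ≥ -2, p − q ≥ -3.
Adding all 5 inequalities: the left sides telescope to 0, and the right sides sum to 4 + 3 + 0 + (-2) + (-3) = 2. So 0 ≥ 2, which is false.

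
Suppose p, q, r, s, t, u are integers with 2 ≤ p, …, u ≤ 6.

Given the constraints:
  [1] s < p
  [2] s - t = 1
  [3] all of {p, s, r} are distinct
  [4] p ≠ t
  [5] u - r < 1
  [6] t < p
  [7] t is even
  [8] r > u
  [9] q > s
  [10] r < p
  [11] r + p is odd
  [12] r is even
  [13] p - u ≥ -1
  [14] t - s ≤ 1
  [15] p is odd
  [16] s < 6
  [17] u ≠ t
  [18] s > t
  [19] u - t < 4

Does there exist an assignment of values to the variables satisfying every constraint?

Satisfiable

Try p = 5, q = 5, r = 4, s = 3, t = 2, u = 3.
Check constraint 2: s - t = 1; constraint 5: u - r = -1; constraint 13: p - u = 2. The remaining constraints are straightforward to verify.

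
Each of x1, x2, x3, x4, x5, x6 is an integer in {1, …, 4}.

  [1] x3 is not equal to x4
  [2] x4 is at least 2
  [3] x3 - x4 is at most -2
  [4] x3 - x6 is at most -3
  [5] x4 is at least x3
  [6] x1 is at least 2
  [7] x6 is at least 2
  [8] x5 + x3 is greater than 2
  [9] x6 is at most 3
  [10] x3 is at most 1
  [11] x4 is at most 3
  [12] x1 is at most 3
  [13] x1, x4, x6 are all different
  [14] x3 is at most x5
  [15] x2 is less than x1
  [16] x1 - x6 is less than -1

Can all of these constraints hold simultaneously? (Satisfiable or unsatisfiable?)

Constraints 2, 6, 7, 9, 11, and 12 confine each of x1, x4, x6 to the 2 values {2, 3}.
Constraint 13 requires all 3 of them to be distinct, but only 2 values are available — impossible by the pigeonhole principle.

Unsatisfiable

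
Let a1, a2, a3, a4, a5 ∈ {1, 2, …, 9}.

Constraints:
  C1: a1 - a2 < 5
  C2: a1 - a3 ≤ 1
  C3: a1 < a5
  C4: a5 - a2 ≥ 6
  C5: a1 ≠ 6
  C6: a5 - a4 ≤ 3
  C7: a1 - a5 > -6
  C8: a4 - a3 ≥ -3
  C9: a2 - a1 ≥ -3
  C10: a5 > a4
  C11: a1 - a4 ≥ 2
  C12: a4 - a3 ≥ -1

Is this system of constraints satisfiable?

Unsatisfiable

Constraints 4, 6, 9, and 11 give a2 − a1 ≥ -3, a1 − a4 ≥ 2, a4 − a5 ≥ -3, a5 − a2 ≥ 6.
Adding all 4 inequalities: the left sides telescope to 0, and the right sides sum to (-3) + 2 + (-3) + 6 = 2. So 0 ≥ 2, which is false.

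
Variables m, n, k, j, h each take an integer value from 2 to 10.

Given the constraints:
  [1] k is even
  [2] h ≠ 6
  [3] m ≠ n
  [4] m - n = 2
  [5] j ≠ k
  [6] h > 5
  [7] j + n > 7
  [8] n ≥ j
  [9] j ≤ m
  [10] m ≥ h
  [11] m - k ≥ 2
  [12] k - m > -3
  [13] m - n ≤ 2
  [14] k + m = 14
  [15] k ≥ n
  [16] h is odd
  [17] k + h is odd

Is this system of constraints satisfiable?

Satisfiable

One satisfying assignment is m = 8, n = 6, k = 6, j = 2, h = 7.
For the less obvious constraints — constraint 4: m - n = 2; constraint 7: j + n = 8 — and the others hold by inspection.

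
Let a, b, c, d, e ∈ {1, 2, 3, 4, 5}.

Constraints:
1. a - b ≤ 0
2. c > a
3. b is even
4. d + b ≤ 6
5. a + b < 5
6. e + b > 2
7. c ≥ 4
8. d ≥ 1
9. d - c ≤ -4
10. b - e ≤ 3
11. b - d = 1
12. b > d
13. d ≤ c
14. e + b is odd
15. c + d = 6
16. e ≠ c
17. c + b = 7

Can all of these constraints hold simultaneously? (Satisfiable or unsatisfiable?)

Setting (a, b, c, d, e) = (2, 2, 5, 1, 1) satisfies everything: constraint 1: a - b = 0; constraint 4: d + b = 3; constraint 5: a + b = 4, and the others follow.

Satisfiable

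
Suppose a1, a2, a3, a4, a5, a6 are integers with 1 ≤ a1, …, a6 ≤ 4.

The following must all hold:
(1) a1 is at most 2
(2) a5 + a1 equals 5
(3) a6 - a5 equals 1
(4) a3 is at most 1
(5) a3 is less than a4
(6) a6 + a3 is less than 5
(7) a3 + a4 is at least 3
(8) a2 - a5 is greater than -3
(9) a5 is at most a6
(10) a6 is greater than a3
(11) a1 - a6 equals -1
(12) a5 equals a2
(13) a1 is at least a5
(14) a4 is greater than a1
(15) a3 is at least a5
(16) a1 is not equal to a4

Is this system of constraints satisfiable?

Unsatisfiable

From constraints 4 and 15: a5 ≤ a3 ≤ 1. From constraint 1: a1 ≤ 2. Hence a5 + a1 ≤ 3. But constraint 2 requires a5 + a1 = 5, and 5 > 3. Contradiction.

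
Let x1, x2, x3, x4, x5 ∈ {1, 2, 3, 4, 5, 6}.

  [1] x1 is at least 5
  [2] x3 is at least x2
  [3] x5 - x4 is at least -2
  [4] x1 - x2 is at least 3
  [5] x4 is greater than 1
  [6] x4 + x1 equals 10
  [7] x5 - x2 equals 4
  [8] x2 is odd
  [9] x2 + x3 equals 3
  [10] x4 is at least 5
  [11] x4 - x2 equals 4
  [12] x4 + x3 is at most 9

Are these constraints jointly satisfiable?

The assignment x1 = 5, x2 = 1, x3 = 2, x4 = 5, x5 = 5 works:
  constraint 3 holds since x5 - x4 = 0.
  constraint 4 holds since x1 - x2 = 4.
  constraint 6 holds since x4 + x1 = 10.
The rest check out directly.

Satisfiable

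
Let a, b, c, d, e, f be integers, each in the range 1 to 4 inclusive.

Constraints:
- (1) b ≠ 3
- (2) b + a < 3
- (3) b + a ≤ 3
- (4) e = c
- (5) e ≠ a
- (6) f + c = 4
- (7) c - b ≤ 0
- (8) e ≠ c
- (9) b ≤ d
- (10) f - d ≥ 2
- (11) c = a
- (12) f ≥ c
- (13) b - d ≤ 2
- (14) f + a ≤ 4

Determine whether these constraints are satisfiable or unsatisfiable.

Unsatisfiable

From constraints 4 and 11, e = c = a, so e = a. But constraint 5 says e ≠ a. Contradiction.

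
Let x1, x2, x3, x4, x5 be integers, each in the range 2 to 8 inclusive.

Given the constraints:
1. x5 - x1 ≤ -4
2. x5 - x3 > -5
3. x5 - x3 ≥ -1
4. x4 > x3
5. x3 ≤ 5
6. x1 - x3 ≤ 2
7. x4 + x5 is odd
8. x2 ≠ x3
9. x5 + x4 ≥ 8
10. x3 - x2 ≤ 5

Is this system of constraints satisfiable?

Constraints 1, 3, and 6 give x1 − x5 ≥ 4, x5 − x3 ≥ -1, x3 − x1 ≥ -2.
Adding all 3 inequalities: the left sides telescope to 0, and the right sides sum to 4 + (-1) + (-2) = 1. So 0 ≥ 1, which is false.

Unsatisfiable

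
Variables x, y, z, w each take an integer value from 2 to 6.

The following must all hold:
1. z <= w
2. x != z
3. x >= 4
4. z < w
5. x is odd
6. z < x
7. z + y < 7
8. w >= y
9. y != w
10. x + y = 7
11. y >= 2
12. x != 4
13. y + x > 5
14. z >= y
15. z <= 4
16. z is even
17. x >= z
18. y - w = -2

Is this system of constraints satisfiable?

One satisfying assignment is x = 5, y = 2, z = 2, w = 4.
For the less obvious constraints — constraint 7: z + y = 4; constraint 10: x + y = 7; constraint 13: y + x = 7 — and the others hold by inspection.

Satisfiable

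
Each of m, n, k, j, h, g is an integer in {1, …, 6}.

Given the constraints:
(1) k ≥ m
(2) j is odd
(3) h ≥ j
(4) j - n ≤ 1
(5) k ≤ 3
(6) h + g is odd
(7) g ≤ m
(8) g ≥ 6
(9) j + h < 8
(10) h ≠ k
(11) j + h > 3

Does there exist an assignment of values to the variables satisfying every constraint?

Unsatisfiable

From constraints 7 and 8: m ≥ g and g ≥ 6, so m ≥ 6. From constraints 1 and 5: m ≤ k and k ≤ 3, so m ≤ 3. But 3 < 6, so no value of m works.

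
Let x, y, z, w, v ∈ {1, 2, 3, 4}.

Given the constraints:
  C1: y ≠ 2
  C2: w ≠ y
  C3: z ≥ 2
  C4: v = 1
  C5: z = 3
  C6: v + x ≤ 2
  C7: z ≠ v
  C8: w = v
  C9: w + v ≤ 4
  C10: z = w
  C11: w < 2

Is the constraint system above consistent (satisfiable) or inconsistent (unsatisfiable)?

Constraint 5 fixes z = 3 and constraint 4 fixes v = 1. Constraints 8 and 10 give z = w = v, so z = v. But 3 ≠ 1 — contradiction.

Unsatisfiable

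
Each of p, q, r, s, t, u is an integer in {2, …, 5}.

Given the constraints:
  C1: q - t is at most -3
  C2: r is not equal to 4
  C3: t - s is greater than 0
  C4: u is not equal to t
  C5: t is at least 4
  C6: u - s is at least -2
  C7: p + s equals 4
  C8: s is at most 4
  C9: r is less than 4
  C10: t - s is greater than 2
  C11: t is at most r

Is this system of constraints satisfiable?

From constraints 5 and 11: r ≥ t and t ≥ 4, so r ≥ 4. From constraint 9: r ≤ 3. But 3 < 4, so no value of r works.

Unsatisfiable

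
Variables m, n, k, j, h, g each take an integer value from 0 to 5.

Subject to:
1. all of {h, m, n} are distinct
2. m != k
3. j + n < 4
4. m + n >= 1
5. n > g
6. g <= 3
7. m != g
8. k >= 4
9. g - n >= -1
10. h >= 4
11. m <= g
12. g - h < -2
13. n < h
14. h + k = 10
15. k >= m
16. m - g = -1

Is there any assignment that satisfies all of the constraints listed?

The assignment m = 0, n = 2, k = 5, j = 0, h = 5, g = 1 works:
  constraint 3 holds since j + n = 2.
  constraint 4 holds since m + n = 2.
The rest check out directly.

Satisfiable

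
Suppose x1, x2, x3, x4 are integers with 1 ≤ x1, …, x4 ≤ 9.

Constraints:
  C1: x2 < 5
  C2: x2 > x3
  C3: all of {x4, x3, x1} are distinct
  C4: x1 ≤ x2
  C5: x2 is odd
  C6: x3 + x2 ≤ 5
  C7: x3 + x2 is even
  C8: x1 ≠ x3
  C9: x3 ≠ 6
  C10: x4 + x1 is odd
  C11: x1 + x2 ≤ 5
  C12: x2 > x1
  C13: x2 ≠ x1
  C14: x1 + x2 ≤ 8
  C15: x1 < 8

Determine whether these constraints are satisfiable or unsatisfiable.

Try x1 = 2, x2 = 3, x3 = 1, x4 = 7.
Check constraint 6: x3 + x2 = 4; constraint 11: x1 + x2 = 5; constraint 14: x1 + x2 = 5. The remaining constraints are straightforward to verify.

Satisfiable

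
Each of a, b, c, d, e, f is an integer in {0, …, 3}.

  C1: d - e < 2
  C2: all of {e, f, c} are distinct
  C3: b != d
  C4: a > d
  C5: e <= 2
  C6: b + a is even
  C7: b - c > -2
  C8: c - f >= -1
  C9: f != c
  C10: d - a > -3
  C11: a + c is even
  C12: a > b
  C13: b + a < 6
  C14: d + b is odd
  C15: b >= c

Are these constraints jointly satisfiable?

Satisfiable

Try a = 3, b = 1, c = 1, d = 2, e = 2, f = 0.
Check constraint 1: d - e = 0; constraint 7: b - c = 0. The remaining constraints are straightforward to verify.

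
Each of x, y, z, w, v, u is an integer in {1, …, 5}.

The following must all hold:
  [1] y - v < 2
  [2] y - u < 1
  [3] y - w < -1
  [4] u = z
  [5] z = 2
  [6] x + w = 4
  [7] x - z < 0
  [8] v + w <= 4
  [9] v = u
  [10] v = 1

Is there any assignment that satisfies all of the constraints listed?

Unsatisfiable

Constraint 10 fixes v = 1 and constraint 5 fixes z = 2. Constraints 4 and 9 give v = u = z, so v = z. But 1 ≠ 2 — contradiction.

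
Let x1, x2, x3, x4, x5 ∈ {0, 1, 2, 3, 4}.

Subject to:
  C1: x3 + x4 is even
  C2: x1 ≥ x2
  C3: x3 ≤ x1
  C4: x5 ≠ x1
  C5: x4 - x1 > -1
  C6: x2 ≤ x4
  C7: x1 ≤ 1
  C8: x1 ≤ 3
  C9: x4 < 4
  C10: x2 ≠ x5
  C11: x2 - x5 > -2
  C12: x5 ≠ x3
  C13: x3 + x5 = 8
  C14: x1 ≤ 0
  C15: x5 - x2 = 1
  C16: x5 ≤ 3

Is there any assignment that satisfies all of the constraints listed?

From constraints 3 and 8: x3 ≤ x1 ≤ 3. From constraint 16: x5 ≤ 3. Hence x3 + x5 ≤ 6. But constraint 13 requires x3 + x5 = 8, and 8 > 6. Contradiction.

Unsatisfiable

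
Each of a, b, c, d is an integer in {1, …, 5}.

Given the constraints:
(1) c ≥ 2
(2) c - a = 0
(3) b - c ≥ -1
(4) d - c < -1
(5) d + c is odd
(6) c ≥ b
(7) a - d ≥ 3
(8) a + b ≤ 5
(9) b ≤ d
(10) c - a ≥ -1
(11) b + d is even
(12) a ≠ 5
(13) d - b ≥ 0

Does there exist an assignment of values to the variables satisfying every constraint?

Constraints 3, 7, 10, and 13 give a − d ≥ 3, d − b ≥ 0, b − c ≥ -1, c − a ≥ -1.
Adding all 4 inequalities: the left sides telescope to 0, and the right sides sum to 3 + 0 + (-1) + (-1) = 1. So 0 ≥ 1, which is false.

Unsatisfiable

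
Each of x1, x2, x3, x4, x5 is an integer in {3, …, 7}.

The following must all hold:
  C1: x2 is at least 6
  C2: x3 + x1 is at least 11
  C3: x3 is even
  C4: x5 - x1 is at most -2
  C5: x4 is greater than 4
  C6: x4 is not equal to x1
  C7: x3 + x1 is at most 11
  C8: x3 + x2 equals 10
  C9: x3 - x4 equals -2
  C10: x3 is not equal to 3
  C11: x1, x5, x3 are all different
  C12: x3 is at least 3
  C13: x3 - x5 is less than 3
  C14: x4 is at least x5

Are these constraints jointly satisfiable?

Setting (x1, x2, x3, x4, x5) = (7, 6, 4, 6, 3) satisfies everything: constraint 2: x3 + x1 = 11; constraint 4: x5 - x1 = -4, and the others follow.

Satisfiable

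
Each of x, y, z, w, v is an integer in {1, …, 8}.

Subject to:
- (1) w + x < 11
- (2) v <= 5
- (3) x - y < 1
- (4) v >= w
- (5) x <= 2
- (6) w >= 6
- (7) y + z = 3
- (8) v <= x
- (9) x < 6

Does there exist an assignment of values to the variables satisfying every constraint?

Unsatisfiable

From constraints 4 and 6: v ≥ w and w ≥ 6, so v ≥ 6. From constraints 5 and 8: v ≤ x and x ≤ 2, so v ≤ 2. But 2 < 6, so no value of v works.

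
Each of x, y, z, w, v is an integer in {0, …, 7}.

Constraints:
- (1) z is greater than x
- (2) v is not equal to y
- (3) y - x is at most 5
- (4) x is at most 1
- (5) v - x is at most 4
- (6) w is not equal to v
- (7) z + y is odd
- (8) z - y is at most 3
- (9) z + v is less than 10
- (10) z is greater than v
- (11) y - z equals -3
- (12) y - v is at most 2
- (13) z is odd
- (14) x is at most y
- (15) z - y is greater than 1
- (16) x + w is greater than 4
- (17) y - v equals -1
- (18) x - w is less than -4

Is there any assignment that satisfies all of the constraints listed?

Satisfiable

The assignment x = 0, y = 2, z = 5, w = 5, v = 3 works:
  constraint 3 holds since y - x = 2.
  constraint 5 holds since v - x = 3.
  constraint 8 holds since z - y = 3.
The rest check out directly.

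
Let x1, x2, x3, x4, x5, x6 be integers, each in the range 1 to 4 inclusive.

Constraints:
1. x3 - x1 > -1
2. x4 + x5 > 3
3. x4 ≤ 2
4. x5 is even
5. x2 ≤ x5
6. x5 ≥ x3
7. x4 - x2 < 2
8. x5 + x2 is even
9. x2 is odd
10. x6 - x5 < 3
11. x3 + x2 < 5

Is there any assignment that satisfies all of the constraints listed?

Constraint 4 makes x5 even and constraint 9 makes x2 odd, so x5 + x2 must be odd. Constraint 8 says x5 + x2 is even — contradiction.

Unsatisfiable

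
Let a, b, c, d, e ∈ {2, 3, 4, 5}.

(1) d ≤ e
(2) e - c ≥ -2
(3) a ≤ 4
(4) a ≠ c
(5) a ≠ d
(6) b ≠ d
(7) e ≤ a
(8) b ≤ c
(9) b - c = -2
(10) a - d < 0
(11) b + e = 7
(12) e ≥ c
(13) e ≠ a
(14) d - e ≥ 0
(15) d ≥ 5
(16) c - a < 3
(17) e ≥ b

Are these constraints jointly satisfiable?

From constraints 1 and 15: e ≥ d and d ≥ 5, so e ≥ 5. From constraints 3 and 7: e ≤ a and a ≤ 4, so e ≤ 4. But 4 < 5, so no value of e works.

Unsatisfiable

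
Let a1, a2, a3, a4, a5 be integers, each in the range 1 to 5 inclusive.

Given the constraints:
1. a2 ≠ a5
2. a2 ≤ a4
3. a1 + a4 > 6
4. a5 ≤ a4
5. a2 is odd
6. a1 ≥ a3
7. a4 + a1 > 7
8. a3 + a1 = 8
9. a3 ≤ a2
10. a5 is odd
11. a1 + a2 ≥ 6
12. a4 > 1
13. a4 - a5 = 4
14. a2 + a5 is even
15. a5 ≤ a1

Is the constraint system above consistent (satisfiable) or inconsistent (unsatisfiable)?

Satisfiable

One satisfying assignment is a1 = 4, a2 = 5, a3 = 4, a4 = 5, a5 = 1.
For the less obvious constraints — constraint 3: a1 + a4 = 9; constraint 7: a4 + a1 = 9; constraint 8: a3 + a1 = 8 — and the others hold by inspection.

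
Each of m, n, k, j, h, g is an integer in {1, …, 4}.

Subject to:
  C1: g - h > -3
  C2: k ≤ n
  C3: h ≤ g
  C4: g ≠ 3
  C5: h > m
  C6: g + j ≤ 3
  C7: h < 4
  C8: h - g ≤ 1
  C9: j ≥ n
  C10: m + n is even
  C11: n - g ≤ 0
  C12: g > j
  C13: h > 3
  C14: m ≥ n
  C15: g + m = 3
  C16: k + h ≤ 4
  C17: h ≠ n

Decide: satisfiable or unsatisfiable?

Unsatisfiable

From constraint 13: h ≥ 4. From constraint 7: h ≤ 3. But 3 < 4, so no value of h works.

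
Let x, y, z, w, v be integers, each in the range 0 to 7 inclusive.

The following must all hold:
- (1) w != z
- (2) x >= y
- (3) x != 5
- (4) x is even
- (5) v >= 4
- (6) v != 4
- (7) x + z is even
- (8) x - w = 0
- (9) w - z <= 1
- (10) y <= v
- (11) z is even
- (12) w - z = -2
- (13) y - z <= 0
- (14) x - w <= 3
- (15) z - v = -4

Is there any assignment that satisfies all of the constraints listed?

Satisfiable

Try x = 0, y = 0, z = 2, w = 0, v = 6.
Check constraint 8: x - w = 0; constraint 9: w - z = -2. The remaining constraints are straightforward to verify.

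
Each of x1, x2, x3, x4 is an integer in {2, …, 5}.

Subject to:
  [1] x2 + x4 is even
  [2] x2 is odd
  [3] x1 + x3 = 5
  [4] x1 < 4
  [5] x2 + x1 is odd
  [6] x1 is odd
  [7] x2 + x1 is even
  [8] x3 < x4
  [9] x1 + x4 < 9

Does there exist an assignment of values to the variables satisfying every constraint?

Unsatisfiable

Constraint 2 makes x2 odd and constraint 6 makes x1 odd, so x2 + x1 must be even. Constraint 5 says x2 + x1 is odd — contradiction.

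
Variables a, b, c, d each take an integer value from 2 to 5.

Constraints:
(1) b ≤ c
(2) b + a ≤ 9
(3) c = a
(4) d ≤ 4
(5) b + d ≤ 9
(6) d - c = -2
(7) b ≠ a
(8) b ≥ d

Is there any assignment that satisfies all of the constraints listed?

Take a = 5, b = 3, c = 5, d = 3. Then constraint 2: b + a = 8; constraint 5: b + d = 6; constraint 6: d - c = -2, and every other listed constraint is also met.

Satisfiable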